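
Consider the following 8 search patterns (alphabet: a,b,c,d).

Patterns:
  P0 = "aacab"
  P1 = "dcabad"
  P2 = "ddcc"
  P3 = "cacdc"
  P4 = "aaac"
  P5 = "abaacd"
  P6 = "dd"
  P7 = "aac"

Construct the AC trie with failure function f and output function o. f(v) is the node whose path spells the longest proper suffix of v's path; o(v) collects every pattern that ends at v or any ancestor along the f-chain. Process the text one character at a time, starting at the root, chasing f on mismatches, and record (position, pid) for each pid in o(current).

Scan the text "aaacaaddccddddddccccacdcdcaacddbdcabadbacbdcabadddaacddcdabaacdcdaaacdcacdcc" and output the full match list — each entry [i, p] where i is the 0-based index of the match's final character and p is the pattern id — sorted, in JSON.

Build:
Trie (insert patterns):
  0='ε' goto a→1 c→15 d→6
  1='a' goto a→2 b→22
  2='aa' goto a→20 c→3
  3='aac' goto a→4  [P7 ends]
  4='aaca' goto b→5
  5='aacab' goto ·  [P0 ends]
  6='d' goto c→7 d→12
  7='dc' goto a→8
  8='dca' goto b→9
  9='dcab' goto a→10
  10='dcaba' goto d→11
  11='dcabad' goto ·  [P1 ends]
  12='dd' goto c→13  [P6 ends]
  13='ddc' goto c→14
  14='ddcc' goto ·  [P2 ends]
  15='c' goto a→16
  16='ca' goto c→17
  17='cac' goto d→18
  18='cacd' goto c→19
  19='cacdc' goto ·  [P3 ends]
  20='aaa' goto c→21
  21='aaac' goto ·  [P4 ends]
  22='ab' goto a→23
  23='aba' goto a→24
  24='abaa' goto c→25
  25='abaac' goto d→26
  26='abaacd' goto ·  [P5 ends]

Failure links (BFS by depth):
  n1('a'): parent n0 fail=0; on 'a' 0 → fail=0;  out ∅∪∅=∅
  n6('d'): parent n0 fail=0; on 'd' 0 → fail=0;  out ∅∪∅=∅
  n15('c'): parent n0 fail=0; on 'c' 0 → fail=0;  out ∅∪∅=∅
  n2('aa'): parent n1 fail=0; on 'a' 0 → fail=1;  out ∅∪∅=∅
  n7('dc'): parent n6 fail=0; on 'c' 0 → fail=15;  out ∅∪∅=∅
  n12('dd'): parent n6 fail=0; on 'd' 0 → fail=6;  out {6}∪∅={6}
  n16('ca'): parent n15 fail=0; on 'a' 0 → fail=1;  out ∅∪∅=∅
  n22('ab'): parent n1 fail=0; on 'b' 0 → fail=0;  out ∅∪∅=∅
  n3('aac'): parent n2 fail=1; on 'c' 1→0 → fail=15;  out {7}∪∅={7}
  n8('dca'): parent n7 fail=15; on 'a' 15 → fail=16;  out ∅∪∅=∅
  n13('ddc'): parent n12 fail=6; on 'c' 6 → fail=7;  out ∅∪∅=∅
  n17('cac'): parent n16 fail=1; on 'c' 1→0 → fail=15;  out ∅∪∅=∅
  n20('aaa'): parent n2 fail=1; on 'a' 1 → fail=2;  out ∅∪∅=∅
  n23('aba'): parent n22 fail=0; on 'a' 0 → fail=1;  out ∅∪∅=∅
  n4('aaca'): parent n3 fail=15; on 'a' 15 → fail=16;  out ∅∪∅=∅
  n9('dcab'): parent n8 fail=16; on 'b' 16→1 → fail=22;  out ∅∪∅=∅
  n14('ddcc'): parent n13 fail=7; on 'c' 7→15→0 → fail=15;  out {2}∪∅={2}
  n18('cacd'): parent n17 fail=15; on 'd' 15→0 → fail=6;  out ∅∪∅=∅
  n21('aaac'): parent n20 fail=2; on 'c' 2 → fail=3;  out {4}∪{7}={4,7}
  n24('abaa'): parent n23 fail=1; on 'a' 1 → fail=2;  out ∅∪∅=∅
  n5('aacab'): parent n4 fail=16; on 'b' 16→1 → fail=22;  out {0}∪∅={0}
  n10('dcaba'): parent n9 fail=22; on 'a' 22 → fail=23;  out ∅∪∅=∅
  n19('cacdc'): parent n18 fail=6; on 'c' 6 → fail=7;  out {3}∪∅={3}
  n25('abaac'): parent n24 fail=2; on 'c' 2 → fail=3;  out ∅∪{7}={7}
  n11('dcabad'): parent n10 fail=23; on 'd' 23→1→0 → fail=6;  out {1}∪∅={1}
  n26('abaacd'): parent n25 fail=3; on 'd' 3→15→0 → fail=6;  out {5}∪∅={5}

Text stream:
i=0 'a': node 0→1
i=1 'a': node 1→2
i=2 'a': node 2→20
i=3 'c': node 20→21  emit P4@[0:3],P7@[1:3]
i=4 'a': node 21→4 (via fail)
i=5 'a': node 4→2 (via fail)
i=6 'd': node 2→6 (via fail)
i=7 'd': node 6→12  emit P6@[6:7]
i=8 'c': node 12→13
i=9 'c': node 13→14  emit P2@[6:9]
i=10 'd': node 14→6 (via fail)
i=11 'd': node 6→12  emit P6@[10:11]
i=12 'd': node 12→12 (via fail)  emit P6@[11:12]
i=13 'd': node 12→12 (via fail)  emit P6@[12:13]
i=14 'd': node 12→12 (via fail)  emit P6@[13:14]
i=15 'd': node 12→12 (via fail)  emit P6@[14:15]
i=16 'c': node 12→13
i=17 'c': node 13→14  emit P2@[14:17]
i=18 'c': node 14→15 (via fail)
i=19 'c': node 15→15 (via fail)
i=20 'a': node 15→16
i=21 'c': node 16→17
i=22 'd': node 17→18
i=23 'c': node 18→19  emit P3@[19:23]
i=24 'd': node 19→6 (via fail)
i=25 'c': node 6→7
i=26 'a': node 7→8
i=27 'a': node 8→2 (via fail)
i=28 'c': node 2→3  emit P7@[26:28]
i=29 'd': node 3→6 (via fail)
i=30 'd': node 6→12  emit P6@[29:30]
i=31 'b': node 12→0 (via fail)
i=32 'd': node 0→6
i=33 'c': node 6→7
i=34 'a': node 7→8
i=35 'b': node 8→9
i=36 'a': node 9→10
i=37 'd': node 10→11  emit P1@[32:37]
i=38 'b': node 11→0 (via fail)
i=39 'a': node 0→1
i=40 'c': node 1→15 (via fail)
i=41 'b': node 15→0 (via fail)
i=42 'd': node 0→6
i=43 'c': node 6→7
i=44 'a': node 7→8
i=45 'b': node 8→9
i=46 'a': node 9→10
i=47 'd': node 10→11  emit P1@[42:47]
i=48 'd': node 11→12 (via fail)  emit P6@[47:48]
i=49 'd': node 12→12 (via fail)  emit P6@[48:49]
i=50 'a': node 12→1 (via fail)
i=51 'a': node 1→2
i=52 'c': node 2→3  emit P7@[50:52]
i=53 'd': node 3→6 (via fail)
i=54 'd': node 6→12  emit P6@[53:54]
i=55 'c': node 12→13
i=56 'd': node 13→6 (via fail)
i=57 'a': node 6→1 (via fail)
i=58 'b': node 1→22
i=59 'a': node 22→23
i=60 'a': node 23→24
i=61 'c': node 24→25  emit P7@[59:61]
i=62 'd': node 25→26  emit P5@[57:62]
i=63 'c': node 26→7 (via fail)
i=64 'd': node 7→6 (via fail)
i=65 'a': node 6→1 (via fail)
i=66 'a': node 1→2
i=67 'a': node 2→20
i=68 'c': node 20→21  emit P4@[65:68],P7@[66:68]
i=69 'd': node 21→6 (via fail)
i=70 'c': node 6→7
i=71 'a': node 7→8
i=72 'c': node 8→17 (via fail)
i=73 'd': node 17→18
i=74 'c': node 18→19  emit P3@[70:74]
i=75 'c': node 19→15 (via fail)

Matches: [[3,4],[3,7],[7,6],[9,2],[11,6],[12,6],[13,6],[14,6],[15,6],[17,2],[23,3],[28,7],[30,6],[37,1],[47,1],[48,6],[49,6],[52,7],[54,6],[61,7],[62,5],[68,4],[68,7],[74,3]]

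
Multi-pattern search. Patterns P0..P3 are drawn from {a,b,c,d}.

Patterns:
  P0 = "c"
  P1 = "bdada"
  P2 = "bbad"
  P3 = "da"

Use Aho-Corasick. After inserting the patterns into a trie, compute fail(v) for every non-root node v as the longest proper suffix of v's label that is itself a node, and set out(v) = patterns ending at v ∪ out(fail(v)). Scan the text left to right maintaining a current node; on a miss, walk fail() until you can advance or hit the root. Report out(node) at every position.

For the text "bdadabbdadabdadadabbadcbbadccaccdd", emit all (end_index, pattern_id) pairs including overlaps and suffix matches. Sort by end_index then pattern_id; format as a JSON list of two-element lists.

Build:
Trie (insert patterns):
  n0 'ε': b→2 c→1 d→10
  n1 'c': ·  [P0 ends]
  n2 'b': b→7 d→3
  n3 'bd': a→4
  n4 'bda': d→5
  n5 'bdad': a→6
  n6 'bdada': ·  [P1 ends]
  n7 'bb': a→8
  n8 'bba': d→9
  n9 'bbad': ·  [P2 ends]
  n10 'd': a→11
  n11 'da': ·  [P3 ends]

Failure links (BFS by depth):
  fail(1) 'c': from fail(0)=0 chase 'c': 0 ⇒ 0;  out={0}∪out(0)={0}
  fail(2) 'b': from fail(0)=0 chase 'b': 0 ⇒ 0;  out=∅∪out(0)=∅
  fail(10) 'd': from fail(0)=0 chase 'd': 0 ⇒ 0;  out=∅∪out(0)=∅
  fail(3) 'bd': from fail(2)=0 chase 'd': 0 ⇒ 10;  out=∅∪out(10)=∅
  fail(7) 'bb': from fail(2)=0 chase 'b': 0 ⇒ 2;  out=∅∪out(2)=∅
  fail(11) 'da': from fail(10)=0 chase 'a': 0 ⇒ 0;  out={3}∪out(0)={3}
  fail(4) 'bda': from fail(3)=10 chase 'a': 10 ⇒ 11;  out=∅∪out(11)={3}
  fail(8) 'bba': from fail(7)=2 chase 'a': 2→0 ⇒ 0;  out=∅∪out(0)=∅
  fail(5) 'bdad': from fail(4)=11 chase 'd': 11→0 ⇒ 10;  out=∅∪out(10)=∅
  fail(9) 'bbad': from fail(8)=0 chase 'd': 0 ⇒ 10;  out={2}∪out(10)={2}
  fail(6) 'bdada': from fail(5)=10 chase 'a': 10 ⇒ 11;  out={1}∪out(11)={1,3}

Scan:
pos 0 'b': at 2
pos 1 'd': at 3
pos 2 'a': at 4  ** P3@[1:2]
pos 3 'd': at 5
pos 4 'a': at 6  ** P1@[0:4],P3@[3:4]
pos 5 'b': at 2 ·f
pos 6 'b': at 7
pos 7 'd': at 3 ·f
pos 8 'a': at 4  ** P3@[7:8]
pos 9 'd': at 5
pos 10 'a': at 6  ** P1@[6:10],P3@[9:10]
pos 11 'b': at 2 ·f
pos 12 'd': at 3
pos 13 'a': at 4  ** P3@[12:13]
pos 14 'd': at 5
pos 15 'a': at 6  ** P1@[11:15],P3@[14:15]
pos 16 'd': at 10 ·f
pos 17 'a': at 11  ** P3@[16:17]
pos 18 'b': at 2 ·f
pos 19 'b': at 7
pos 20 'a': at 8
pos 21 'd': at 9  ** P2@[18:21]
pos 22 'c': at 1 ·f  ** P0@[22:22]
pos 23 'b': at 2 ·f
pos 24 'b': at 7
pos 25 'a': at 8
pos 26 'd': at 9  ** P2@[23:26]
pos 27 'c': at 1 ·f  ** P0@[27:27]
pos 28 'c': at 1 ·f  ** P0@[28:28]
pos 29 'a': at 0 ·f
pos 30 'c': at 1  ** P0@[30:30]
pos 31 'c': at 1 ·f  ** P0@[31:31]
pos 32 'd': at 10 ·f
pos 33 'd': at 10 ·f

Matches: [[2,3],[4,1],[4,3],[8,3],[10,1],[10,3],[13,3],[15,1],[15,3],[17,3],[21,2],[22,0],[26,2],[27,0],[28,0],[30,0],[31,0]]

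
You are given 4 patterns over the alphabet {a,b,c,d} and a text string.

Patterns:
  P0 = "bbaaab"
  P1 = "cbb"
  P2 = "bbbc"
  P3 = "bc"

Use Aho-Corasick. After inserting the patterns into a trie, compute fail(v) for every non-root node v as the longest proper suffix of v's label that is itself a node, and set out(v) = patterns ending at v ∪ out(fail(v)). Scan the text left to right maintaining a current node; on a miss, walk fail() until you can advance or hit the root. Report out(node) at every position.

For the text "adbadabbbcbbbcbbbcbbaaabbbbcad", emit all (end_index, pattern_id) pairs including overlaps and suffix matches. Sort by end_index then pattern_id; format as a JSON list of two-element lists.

Construct AC machine:
Trie nodes:
  0='ε' goto b→1 c→7
  1='b' goto b→2 c→12
  2='bb' goto a→3 b→10
  3='bba' goto a→4
  4='bbaa' goto a→5
  5='bbaaa' goto b→6
  6='bbaaab' goto ·  ←P0
  7='c' goto b→8
  8='cb' goto b→9
  9='cbb' goto ·  ←P1
  10='bbb' goto c→11
  11='bbbc' goto ·  ←P2
  12='bc' goto ·  ←P3

Failure links (BFS by depth):
  n1('b'): parent n0 fail=0; on 'b' 0 → fail=0;  out ∅∪∅=∅
  n7('c'): parent n0 fail=0; on 'c' 0 → fail=0;  out ∅∪∅=∅
  n2('bb'): parent n1 fail=0; on 'b' 0 → fail=1;  out ∅∪∅=∅
  n8('cb'): parent n7 fail=0; on 'b' 0 → fail=1;  out ∅∪∅=∅
  n12('bc'): parent n1 fail=0; on 'c' 0 → fail=7;  out {3}∪∅={3}
  n3('bba'): parent n2 fail=1; on 'a' 1→0 → fail=0;  out ∅∪∅=∅
  n9('cbb'): parent n8 fail=1; on 'b' 1 → fail=2;  out {1}∪∅={1}
  n10('bbb'): parent n2 fail=1; on 'b' 1 → fail=2;  out ∅∪∅=∅
  n4('bbaa'): parent n3 fail=0; on 'a' 0 → fail=0;  out ∅∪∅=∅
  n11('bbbc'): parent n10 fail=2; on 'c' 2→1 → fail=12;  out {2}∪{3}={2,3}
  n5('bbaaa'): parent n4 fail=0; on 'a' 0 → fail=0;  out ∅∪∅=∅
  n6('bbaaab'): parent n5 fail=0; on 'b' 0 → fail=1;  out {0}∪∅={0}

Scan:
pos 0 'a': at 0
pos 1 'd': at 0
pos 2 'b': at 1
pos 3 'a': at 0 (via fail)
pos 4 'd': at 0
pos 5 'a': at 0
pos 6 'b': at 1
pos 7 'b': at 2
pos 8 'b': at 10
pos 9 'c': at 11  emit P2@[6:9],P3@[8:9]
pos 10 'b': at 8 (via fail)
pos 11 'b': at 9  emit P1@[9:11]
pos 12 'b': at 10 (via fail)
pos 13 'c': at 11  emit P2@[10:13],P3@[12:13]
pos 14 'b': at 8 (via fail)
pos 15 'b': at 9  emit P1@[13:15]
pos 16 'b': at 10 (via fail)
pos 17 'c': at 11  emit P2@[14:17],P3@[16:17]
pos 18 'b': at 8 (via fail)
pos 19 'b': at 9  emit P1@[17:19]
pos 20 'a': at 3 (via fail)
pos 21 'a': at 4
pos 22 'a': at 5
pos 23 'b': at 6  emit P0@[18:23]
pos 24 'b': at 2 (via fail)
pos 25 'b': at 10
pos 26 'b': at 10 (via fail)
pos 27 'c': at 11  emit P2@[24:27],P3@[26:27]
pos 28 'a': at 0 (via fail)
pos 29 'd': at 0

Matches: [[9,2],[9,3],[11,1],[13,2],[13,3],[15,1],[17,2],[17,3],[19,1],[23,0],[27,2],[27,3]]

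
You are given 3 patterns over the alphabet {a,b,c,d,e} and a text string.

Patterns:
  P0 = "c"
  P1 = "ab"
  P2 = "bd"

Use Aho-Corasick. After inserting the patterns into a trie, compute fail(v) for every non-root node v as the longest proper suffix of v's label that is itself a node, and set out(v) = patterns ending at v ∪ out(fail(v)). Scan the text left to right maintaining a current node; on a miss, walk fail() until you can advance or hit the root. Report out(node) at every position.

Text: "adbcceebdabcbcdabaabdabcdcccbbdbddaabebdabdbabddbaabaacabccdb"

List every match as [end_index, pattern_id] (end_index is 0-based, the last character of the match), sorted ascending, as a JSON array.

Build automaton:
Trie (insert patterns):
  n0 'ε': a→2 b→4 c→1
  n1 'c': ·  [P0 ends]
  n2 'a': b→3
  n3 'ab': ·  [P1 ends]
  n4 'b': d→5
  n5 'bd': ·  [P2 ends]

Failure links (BFS by depth):
  fail(1) 'c': from fail(0)=0 chase 'c': 0 ⇒ 0;  out={0}∪out(0)={0}
  fail(2) 'a': from fail(0)=0 chase 'a': 0 ⇒ 0;  out=∅∪out(0)=∅
  fail(4) 'b': from fail(0)=0 chase 'b': 0 ⇒ 0;  out=∅∪out(0)=∅
  fail(3) 'ab': from fail(2)=0 chase 'b': 0 ⇒ 4;  out={1}∪out(4)={1}
  fail(5) 'bd': from fail(4)=0 chase 'd': 0 ⇒ 0;  out={2}∪out(0)={2}

Text stream:
pos 0 'a': at 2
pos 1 'd': at 0 (via fail)
pos 2 'b': at 4
pos 3 'c': at 1 (via fail)  → match P0@[3:3]
pos 4 'c': at 1 (via fail)  → match P0@[4:4]
pos 5 'e': at 0 (via fail)
pos 6 'e': at 0
pos 7 'b': at 4
pos 8 'd': at 5  → match P2@[7:8]
pos 9 'a': at 2 (via fail)
pos 10 'b': at 3  → match P1@[9:10]
pos 11 'c': at 1 (via fail)  → match P0@[11:11]
pos 12 'b': at 4 (via fail)
pos 13 'c': at 1 (via fail)  → match P0@[13:13]
pos 14 'd': at 0 (via fail)
pos 15 'a': at 2
pos 16 'b': at 3  → match P1@[15:16]
pos 17 'a': at 2 (via fail)
pos 18 'a': at 2 (via fail)
pos 19 'b': at 3  → match P1@[18:19]
pos 20 'd': at 5 (via fail)  → match P2@[19:20]
pos 21 'a': at 2 (via fail)
pos 22 'b': at 3  → match P1@[21:22]
pos 23 'c': at 1 (via fail)  → match P0@[23:23]
pos 24 'd': at 0 (via fail)
pos 25 'c': at 1  → match P0@[25:25]
pos 26 'c': at 1 (via fail)  → match P0@[26:26]
pos 27 'c': at 1 (via fail)  → match P0@[27:27]
pos 28 'b': at 4 (via fail)
pos 29 'b': at 4 (via fail)
pos 30 'd': at 5  → match P2@[29:30]
pos 31 'b': at 4 (via fail)
pos 32 'd': at 5  → match P2@[31:32]
pos 33 'd': at 0 (via fail)
pos 34 'a': at 2
pos 35 'a': at 2 (via fail)
pos 36 'b': at 3  → match P1@[35:36]
pos 37 'e': at 0 (via fail)
pos 38 'b': at 4
pos 39 'd': at 5  → match P2@[38:39]
pos 40 'a': at 2 (via fail)
pos 41 'b': at 3  → match P1@[40:41]
pos 42 'd': at 5 (via fail)  → match P2@[41:42]
pos 43 'b': at 4 (via fail)
pos 44 'a': at 2 (via fail)
pos 45 'b': at 3  → match P1@[44:45]
pos 46 'd': at 5 (via fail)  → match P2@[45:46]
pos 47 'd': at 0 (via fail)
pos 48 'b': at 4
pos 49 'a': at 2 (via fail)
pos 50 'a': at 2 (via fail)
pos 51 'b': at 3  → match P1@[50:51]
pos 52 'a': at 2 (via fail)
pos 53 'a': at 2 (via fail)
pos 54 'c': at 1 (via fail)  → match P0@[54:54]
pos 55 'a': at 2 (via fail)
pos 56 'b': at 3  → match P1@[55:56]
pos 57 'c': at 1 (via fail)  → match P0@[57:57]
pos 58 'c': at 1 (via fail)  → match P0@[58:58]
pos 59 'd': at 0 (via fail)
pos 60 'b': at 4

Result: [[3,0],[4,0],[8,2],[10,1],[11,0],[13,0],[16,1],[19,1],[20,2],[22,1],[23,0],[25,0],[26,0],[27,0],[30,2],[32,2],[36,1],[39,2],[41,1],[42,2],[45,1],[46,2],[51,1],[54,0],[56,1],[57,0],[58,0]]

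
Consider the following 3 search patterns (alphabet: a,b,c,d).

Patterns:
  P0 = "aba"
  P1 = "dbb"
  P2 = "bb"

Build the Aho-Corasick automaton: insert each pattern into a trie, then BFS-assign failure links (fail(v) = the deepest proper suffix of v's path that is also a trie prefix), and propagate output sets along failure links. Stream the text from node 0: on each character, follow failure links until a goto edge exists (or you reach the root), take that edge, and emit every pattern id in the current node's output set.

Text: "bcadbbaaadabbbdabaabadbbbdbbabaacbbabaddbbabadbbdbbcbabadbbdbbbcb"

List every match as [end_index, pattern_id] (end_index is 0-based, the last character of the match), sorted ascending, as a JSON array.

Construct AC machine:
Trie (insert patterns):
  n0 'ε': a→1 b→7 d→4
  n1 'a': b→2
  n2 'ab': a→3
  n3 'aba': ·  ←P0
  n4 'd': b→5
  n5 'db': b→6
  n6 'dbb': ·  ←P1
  n7 'b': b→8
  n8 'bb': ·  ←P2

Failure links (BFS by depth):
  n1('a'): parent n0 fail=0; on 'a' 0 → fail=0;  out ∅∪∅=∅
  n4('d'): parent n0 fail=0; on 'd' 0 → fail=0;  out ∅∪∅=∅
  n7('b'): parent n0 fail=0; on 'b' 0 → fail=0;  out ∅∪∅=∅
  n2('ab'): parent n1 fail=0; on 'b' 0 → fail=7;  out ∅∪∅=∅
  n5('db'): parent n4 fail=0; on 'b' 0 → fail=7;  out ∅∪∅=∅
  n8('bb'): parent n7 fail=0; on 'b' 0 → fail=7;  out {2}∪∅={2}
  n3('aba'): parent n2 fail=7; on 'a' 7→0 → fail=1;  out {0}∪∅={0}
  n6('dbb'): parent n5 fail=7; on 'b' 7 → fail=8;  out {1}∪{2}={1,2}

Scan:
[0] read 'b'  n0⇒n7
[1] read 'c'  n7⇒n0 (via fail)
[2] read 'a'  n0⇒n1
[3] read 'd'  n1⇒n4 (via fail)
[4] read 'b'  n4⇒n5
[5] read 'b'  n5⇒n6  → match P1@[3:5],P2@[4:5]
[6] read 'a'  n6⇒n1 (via fail)
[7] read 'a'  n1⇒n1 (via fail)
[8] read 'a'  n1⇒n1 (via fail)
[9] read 'd'  n1⇒n4 (via fail)
[10] read 'a'  n4⇒n1 (via fail)
[11] read 'b'  n1⇒n2
[12] read 'b'  n2⇒n8 (via fail)  → match P2@[11:12]
[13] read 'b'  n8⇒n8 (via fail)  → match P2@[12:13]
[14] read 'd'  n8⇒n4 (via fail)
[15] read 'a'  n4⇒n1 (via fail)
[16] read 'b'  n1⇒n2
[17] read 'a'  n2⇒n3  → match P0@[15:17]
[18] read 'a'  n3⇒n1 (via fail)
[19] read 'b'  n1⇒n2
[20] read 'a'  n2⇒n3  → match P0@[18:20]
[21] read 'd'  n3⇒n4 (via fail)
[22] read 'b'  n4⇒n5
[23] read 'b'  n5⇒n6  → match P1@[21:23],P2@[22:23]
[24] read 'b'  n6⇒n8 (via fail)  → match P2@[23:24]
[25] read 'd'  n8⇒n4 (via fail)
[26] read 'b'  n4⇒n5
[27] read 'b'  n5⇒n6  → match P1@[25:27],P2@[26:27]
[28] read 'a'  n6⇒n1 (via fail)
[29] read 'b'  n1⇒n2
[30] read 'a'  n2⇒n3  → match P0@[28:30]
[31] read 'a'  n3⇒n1 (via fail)
[32] read 'c'  n1⇒n0 (via fail)
[33] read 'b'  n0⇒n7
[34] read 'b'  n7⇒n8  → match P2@[33:34]
[35] read 'a'  n8⇒n1 (via fail)
[36] read 'b'  n1⇒n2
[37] read 'a'  n2⇒n3  → match P0@[35:37]
[38] read 'd'  n3⇒n4 (via fail)
[39] read 'd'  n4⇒n4 (via fail)
[40] read 'b'  n4⇒n5
[41] read 'b'  n5⇒n6  → match P1@[39:41],P2@[40:41]
[42] read 'a'  n6⇒n1 (via fail)
[43] read 'b'  n1⇒n2
[44] read 'a'  n2⇒n3  → match P0@[42:44]
[45] read 'd'  n3⇒n4 (via fail)
[46] read 'b'  n4⇒n5
[47] read 'b'  n5⇒n6  → match P1@[45:47],P2@[46:47]
[48] read 'd'  n6⇒n4 (via fail)
[49] read 'b'  n4⇒n5
[50] read 'b'  n5⇒n6  → match P1@[48:50],P2@[49:50]
[51] read 'c'  n6⇒n0 (via fail)
[52] read 'b'  n0⇒n7
[53] read 'a'  n7⇒n1 (via fail)
[54] read 'b'  n1⇒n2
[55] read 'a'  n2⇒n3  → match P0@[53:55]
[56] read 'd'  n3⇒n4 (via fail)
[57] read 'b'  n4⇒n5
[58] read 'b'  n5⇒n6  → match P1@[56:58],P2@[57:58]
[59] read 'd'  n6⇒n4 (via fail)
[60] read 'b'  n4⇒n5
[61] read 'b'  n5⇒n6  → match P1@[59:61],P2@[60:61]
[62] read 'b'  n6⇒n8 (via fail)  → match P2@[61:62]
[63] read 'c'  n8⇒n0 (via fail)
[64] read 'b'  n0⇒n7

Result: [[5,1],[5,2],[12,2],[13,2],[17,0],[20,0],[23,1],[23,2],[24,2],[27,1],[27,2],[30,0],[34,2],[37,0],[41,1],[41,2],[44,0],[47,1],[47,2],[50,1],[50,2],[55,0],[58,1],[58,2],[61,1],[61,2],[62,2]]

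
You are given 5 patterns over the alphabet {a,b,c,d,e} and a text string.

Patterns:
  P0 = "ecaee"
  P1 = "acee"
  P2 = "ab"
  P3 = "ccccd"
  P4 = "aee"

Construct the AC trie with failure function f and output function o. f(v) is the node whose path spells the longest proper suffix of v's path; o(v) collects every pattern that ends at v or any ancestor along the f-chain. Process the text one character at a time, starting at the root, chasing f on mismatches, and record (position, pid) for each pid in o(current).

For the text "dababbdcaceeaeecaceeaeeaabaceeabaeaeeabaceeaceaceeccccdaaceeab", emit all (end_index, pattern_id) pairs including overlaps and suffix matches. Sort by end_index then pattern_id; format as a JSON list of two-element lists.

Construct AC machine:
Trie nodes:
  n0 'ε': a→6 c→11 e→1
  n1 'e': c→2
  n2 'ec': a→3
  n3 'eca': e→4
  n4 'ecae': e→5
  n5 'ecaee': ·  ←P0
  n6 'a': b→10 c→7 e→16
  n7 'ac': e→8
  n8 'ace': e→9
  n9 'acee': ·  ←P1
  n10 'ab': ·  ←P2
  n11 'c': c→12
  n12 'cc': c→13
  n13 'ccc': c→14
  n14 'cccc': d→15
  n15 'ccccd': ·  ←P3
  n16 'ae': e→17
  n17 'aee': ·  ←P4

BFS fail/out derivation:
  fail(1) 'e': from fail(0)=0 chase 'e': 0 ⇒ 0;  out=∅∪out(0)=∅
  fail(6) 'a': from fail(0)=0 chase 'a': 0 ⇒ 0;  out=∅∪out(0)=∅
  fail(11) 'c': from fail(0)=0 chase 'c': 0 ⇒ 0;  out=∅∪out(0)=∅
  fail(2) 'ec': from fail(1)=0 chase 'c': 0 ⇒ 11;  out=∅∪out(11)=∅
  fail(7) 'ac': from fail(6)=0 chase 'c': 0 ⇒ 11;  out=∅∪out(11)=∅
  fail(10) 'ab': from fail(6)=0 chase 'b': 0 ⇒ 0;  out={2}∪out(0)={2}
  fail(12) 'cc': from fail(11)=0 chase 'c': 0 ⇒ 11;  out=∅∪out(11)=∅
  fail(16) 'ae': from fail(6)=0 chase 'e': 0 ⇒ 1;  out=∅∪out(1)=∅
  fail(3) 'eca': from fail(2)=11 chase 'a': 11→0 ⇒ 6;  out=∅∪out(6)=∅
  fail(8) 'ace': from fail(7)=11 chase 'e': 11→0 ⇒ 1;  out=∅∪out(1)=∅
  fail(13) 'ccc': from fail(12)=11 chase 'c': 11 ⇒ 12;  out=∅∪out(12)=∅
  fail(17) 'aee': from fail(16)=1 chase 'e': 1→0 ⇒ 1;  out={4}∪out(1)={4}
  fail(4) 'ecae': from fail(3)=6 chase 'e': 6 ⇒ 16;  out=∅∪out(16)=∅
  fail(9) 'acee': from fail(8)=1 chase 'e': 1→0 ⇒ 1;  out={1}∪out(1)={1}
  fail(14) 'cccc': from fail(13)=12 chase 'c': 12 ⇒ 13;  out=∅∪out(13)=∅
  fail(5) 'ecaee': from fail(4)=16 chase 'e': 16 ⇒ 17;  out={0}∪out(17)={0,4}
  fail(15) 'ccccd': from fail(14)=13 chase 'd': 13→12→11→0 ⇒ 0;  out={3}∪out(0)={3}

Run:
pos 0 'd': at 0
pos 1 'a': at 6
pos 2 'b': at 10  emit P2@[1:2]
pos 3 'a': at 6 (fail-walked)
pos 4 'b': at 10  emit P2@[3:4]
pos 5 'b': at 0 (fail-walked)
pos 6 'd': at 0
pos 7 'c': at 11
pos 8 'a': at 6 (fail-walked)
pos 9 'c': at 7
pos 10 'e': at 8
pos 11 'e': at 9  emit P1@[8:11]
pos 12 'a': at 6 (fail-walked)
pos 13 'e': at 16
pos 14 'e': at 17  emit P4@[12:14]
pos 15 'c': at 2 (fail-walked)
pos 16 'a': at 3
pos 17 'c': at 7 (fail-walked)
pos 18 'e': at 8
pos 19 'e': at 9  emit P1@[16:19]
pos 20 'a': at 6 (fail-walked)
pos 21 'e': at 16
pos 22 'e': at 17  emit P4@[20:22]
pos 23 'a': at 6 (fail-walked)
pos 24 'a': at 6 (fail-walked)
pos 25 'b': at 10  emit P2@[24:25]
pos 26 'a': at 6 (fail-walked)
pos 27 'c': at 7
pos 28 'e': at 8
pos 29 'e': at 9  emit P1@[26:29]
pos 30 'a': at 6 (fail-walked)
pos 31 'b': at 10  emit P2@[30:31]
pos 32 'a': at 6 (fail-walked)
pos 33 'e': at 16
pos 34 'a': at 6 (fail-walked)
pos 35 'e': at 16
pos 36 'e': at 17  emit P4@[34:36]
pos 37 'a': at 6 (fail-walked)
pos 38 'b': at 10  emit P2@[37:38]
pos 39 'a': at 6 (fail-walked)
pos 40 'c': at 7
pos 41 'e': at 8
pos 42 'e': at 9  emit P1@[39:42]
pos 43 'a': at 6 (fail-walked)
pos 44 'c': at 7
pos 45 'e': at 8
pos 46 'a': at 6 (fail-walked)
pos 47 'c': at 7
pos 48 'e': at 8
pos 49 'e': at 9  emit P1@[46:49]
pos 50 'c': at 2 (fail-walked)
pos 51 'c': at 12 (fail-walked)
pos 52 'c': at 13
pos 53 'c': at 14
pos 54 'd': at 15  emit P3@[50:54]
pos 55 'a': at 6 (fail-walked)
pos 56 'a': at 6 (fail-walked)
pos 57 'c': at 7
pos 58 'e': at 8
pos 59 'e': at 9  emit P1@[56:59]
pos 60 'a': at 6 (fail-walked)
pos 61 'b': at 10  emit P2@[60:61]

All matches (sorted): [[2,2],[4,2],[11,1],[14,4],[19,1],[22,4],[25,2],[29,1],[31,2],[36,4],[38,2],[42,1],[49,1],[54,3],[59,1],[61,2]]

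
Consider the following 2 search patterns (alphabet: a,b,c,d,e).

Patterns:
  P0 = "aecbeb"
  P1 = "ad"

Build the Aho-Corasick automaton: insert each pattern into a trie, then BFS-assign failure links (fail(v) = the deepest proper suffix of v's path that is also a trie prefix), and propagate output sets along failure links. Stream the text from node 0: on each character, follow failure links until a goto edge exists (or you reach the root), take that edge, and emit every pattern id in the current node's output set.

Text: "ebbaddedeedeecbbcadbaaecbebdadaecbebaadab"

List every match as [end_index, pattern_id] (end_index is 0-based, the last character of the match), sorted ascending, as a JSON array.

Build:
Trie (insert patterns):
  0='ε' goto a→1
  1='a' goto d→7 e→2
  2='ae' goto c→3
  3='aec' goto b→4
  4='aecb' goto e→5
  5='aecbe' goto b→6
  6='aecbeb' goto ·  ←P0
  7='ad' goto ·  ←P1

Failure links (BFS by depth):
  n1('a'): parent n0 fail=0; on 'a' 0 → fail=0;  out ∅∪∅=∅
  n2('ae'): parent n1 fail=0; on 'e' 0 → fail=0;  out ∅∪∅=∅
  n7('ad'): parent n1 fail=0; on 'd' 0 → fail=0;  out {1}∪∅={1}
  n3('aec'): parent n2 fail=0; on 'c' 0 → fail=0;  out ∅∪∅=∅
  n4('aecb'): parent n3 fail=0; on 'b' 0 → fail=0;  out ∅∪∅=∅
  n5('aecbe'): parent n4 fail=0; on 'e' 0 → fail=0;  out ∅∪∅=∅
  n6('aecbeb'): parent n5 fail=0; on 'b' 0 → fail=0;  out {0}∪∅={0}

Run:
i=0 'e': node 0→0
i=1 'b': node 0→0
i=2 'b': node 0→0
i=3 'a': node 0→1
i=4 'd': node 1→7  ** P1@[3:4]
i=5 'd': node 7→0 (via fail)
i=6 'e': node 0→0
i=7 'd': node 0→0
i=8 'e': node 0→0
i=9 'e': node 0→0
i=10 'd': node 0→0
i=11 'e': node 0→0
i=12 'e': node 0→0
i=13 'c': node 0→0
i=14 'b': node 0→0
i=15 'b': node 0→0
i=16 'c': node 0→0
i=17 'a': node 0→1
i=18 'd': node 1→7  ** P1@[17:18]
i=19 'b': node 7→0 (via fail)
i=20 'a': node 0→1
i=21 'a': node 1→1 (via fail)
i=22 'e': node 1→2
i=23 'c': node 2→3
i=24 'b': node 3→4
i=25 'e': node 4→5
i=26 'b': node 5→6  ** P0@[21:26]
i=27 'd': node 6→0 (via fail)
i=28 'a': node 0→1
i=29 'd': node 1→7  ** P1@[28:29]
i=30 'a': node 7→1 (via fail)
i=31 'e': node 1→2
i=32 'c': node 2→3
i=33 'b': node 3→4
i=34 'e': node 4→5
i=35 'b': node 5→6  ** P0@[30:35]
i=36 'a': node 6→1 (via fail)
i=37 'a': node 1→1 (via fail)
i=38 'd': node 1→7  ** P1@[37:38]
i=39 'a': node 7→1 (via fail)
i=40 'b': node 1→0 (via fail)

Matches: [[4,1],[18,1],[26,0],[29,1],[35,0],[38,1]]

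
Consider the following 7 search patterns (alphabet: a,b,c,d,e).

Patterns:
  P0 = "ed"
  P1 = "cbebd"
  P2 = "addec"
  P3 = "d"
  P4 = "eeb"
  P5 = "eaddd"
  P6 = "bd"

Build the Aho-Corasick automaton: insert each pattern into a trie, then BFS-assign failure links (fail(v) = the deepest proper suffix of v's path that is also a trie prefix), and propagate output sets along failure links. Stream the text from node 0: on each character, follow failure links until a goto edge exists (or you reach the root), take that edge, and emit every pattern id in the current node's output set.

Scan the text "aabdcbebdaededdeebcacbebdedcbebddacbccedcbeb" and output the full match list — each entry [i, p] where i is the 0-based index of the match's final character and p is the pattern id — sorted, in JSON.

Build automaton:
Trie nodes:
  0='ε' goto a→8 b→20 c→3 d→13 e→1
  1='e' goto a→16 d→2 e→14
  2='ed' goto ·  ←P0
  3='c' goto b→4
  4='cb' goto e→5
  5='cbe' goto b→6
  6='cbeb' goto d→7
  7='cbebd' goto ·  ←P1
  8='a' goto d→9
  9='ad' goto d→10
  10='add' goto e→11
  11='adde' goto c→12
  12='addec' goto ·  ←P2
  13='d' goto ·  ←P3
  14='ee' goto b→15
  15='eeb' goto ·  ←P4
  16='ea' goto d→17
  17='ead' goto d→18
  18='eadd' goto d→19
  19='eaddd' goto ·  ←P5
  20='b' goto d→21
  21='bd' goto ·  ←P6

Failure links (BFS by depth):
  fail(1) 'e': from fail(0)=0 chase 'e': 0 ⇒ 0;  out=∅∪out(0)=∅
  fail(3) 'c': from fail(0)=0 chase 'c': 0 ⇒ 0;  out=∅∪out(0)=∅
  fail(8) 'a': from fail(0)=0 chase 'a': 0 ⇒ 0;  out=∅∪out(0)=∅
  fail(13) 'd': from fail(0)=0 chase 'd': 0 ⇒ 0;  out={3}∪out(0)={3}
  fail(20) 'b': from fail(0)=0 chase 'b': 0 ⇒ 0;  out=∅∪out(0)=∅
  fail(2) 'ed': from fail(1)=0 chase 'd': 0 ⇒ 13;  out={0}∪out(13)={0,3}
  fail(4) 'cb': from fail(3)=0 chase 'b': 0 ⇒ 20;  out=∅∪out(20)=∅
  fail(9) 'ad': from fail(8)=0 chase 'd': 0 ⇒ 13;  out=∅∪out(13)={3}
  fail(14) 'ee': from fail(1)=0 chase 'e': 0 ⇒ 1;  out=∅∪out(1)=∅
  fail(16) 'ea': from fail(1)=0 chase 'a': 0 ⇒ 8;  out=∅∪out(8)=∅
  fail(21) 'bd': from fail(20)=0 chase 'd': 0 ⇒ 13;  out={6}∪out(13)={3,6}
  fail(5) 'cbe': from fail(4)=20 chase 'e': 20→0 ⇒ 1;  out=∅∪out(1)=∅
  fail(10) 'add': from fail(9)=13 chase 'd': 13→0 ⇒ 13;  out=∅∪out(13)={3}
  fail(15) 'eeb': from fail(14)=1 chase 'b': 1→0 ⇒ 20;  out={4}∪out(20)={4}
  fail(17) 'ead': from fail(16)=8 chase 'd': 8 ⇒ 9;  out=∅∪out(9)={3}
  fail(6) 'cbeb': from fail(5)=1 chase 'b': 1→0 ⇒ 20;  out=∅∪out(20)=∅
  fail(11) 'adde': from fail(10)=13 chase 'e': 13→0 ⇒ 1;  out=∅∪out(1)=∅
  fail(18) 'eadd': from fail(17)=9 chase 'd': 9 ⇒ 10;  out=∅∪out(10)={3}
  fail(7) 'cbebd': from fail(6)=20 chase 'd': 20 ⇒ 21;  out={1}∪out(21)={1,3,6}
  fail(12) 'addec': from fail(11)=1 chase 'c': 1→0 ⇒ 3;  out={2}∪out(3)={2}
  fail(19) 'eaddd': from fail(18)=10 chase 'd': 10→13→0 ⇒ 13;  out={5}∪out(13)={3,5}

Text stream:
pos 0 'a': at 8
pos 1 'a': at 8 ·f
pos 2 'b': at 20 ·f
pos 3 'd': at 21  ** P3@[3:3],P6@[2:3]
pos 4 'c': at 3 ·f
pos 5 'b': at 4
pos 6 'e': at 5
pos 7 'b': at 6
pos 8 'd': at 7  ** P1@[4:8],P3@[8:8],P6@[7:8]
pos 9 'a': at 8 ·f
pos 10 'e': at 1 ·f
pos 11 'd': at 2  ** P0@[10:11],P3@[11:11]
pos 12 'e': at 1 ·f
pos 13 'd': at 2  ** P0@[12:13],P3@[13:13]
pos 14 'd': at 13 ·f  ** P3@[14:14]
pos 15 'e': at 1 ·f
pos 16 'e': at 14
pos 17 'b': at 15  ** P4@[15:17]
pos 18 'c': at 3 ·f
pos 19 'a': at 8 ·f
pos 20 'c': at 3 ·f
pos 21 'b': at 4
pos 22 'e': at 5
pos 23 'b': at 6
pos 24 'd': at 7  ** P1@[20:24],P3@[24:24],P6@[23:24]
pos 25 'e': at 1 ·f
pos 26 'd': at 2  ** P0@[25:26],P3@[26:26]
pos 27 'c': at 3 ·f
pos 28 'b': at 4
pos 29 'e': at 5
pos 30 'b': at 6
pos 31 'd': at 7  ** P1@[27:31],P3@[31:31],P6@[30:31]
pos 32 'd': at 13 ·f  ** P3@[32:32]
pos 33 'a': at 8 ·f
pos 34 'c': at 3 ·f
pos 35 'b': at 4
pos 36 'c': at 3 ·f
pos 37 'c': at 3 ·f
pos 38 'e': at 1 ·f
pos 39 'd': at 2  ** P0@[38:39],P3@[39:39]
pos 40 'c': at 3 ·f
pos 41 'b': at 4
pos 42 'e': at 5
pos 43 'b': at 6

All matches (sorted): [[3,3],[3,6],[8,1],[8,3],[8,6],[11,0],[11,3],[13,0],[13,3],[14,3],[17,4],[24,1],[24,3],[24,6],[26,0],[26,3],[31,1],[31,3],[31,6],[32,3],[39,0],[39,3]]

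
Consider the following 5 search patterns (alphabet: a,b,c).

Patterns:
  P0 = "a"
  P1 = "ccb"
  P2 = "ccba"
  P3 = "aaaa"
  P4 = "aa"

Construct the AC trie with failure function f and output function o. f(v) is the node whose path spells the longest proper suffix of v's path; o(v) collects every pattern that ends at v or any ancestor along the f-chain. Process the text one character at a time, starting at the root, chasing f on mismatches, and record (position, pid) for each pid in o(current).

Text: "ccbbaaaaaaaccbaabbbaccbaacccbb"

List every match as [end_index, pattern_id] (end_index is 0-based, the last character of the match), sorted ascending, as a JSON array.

Build automaton:
Trie (insert patterns):
  0='ε' goto a→1 c→2
  1='a' goto a→6  [P0 ends]
  2='c' goto c→3
  3='cc' goto b→4
  4='ccb' goto a→5  [P1 ends]
  5='ccba' goto ·  [P2 ends]
  6='aa' goto a→7  [P4 ends]
  7='aaa' goto a→8
  8='aaaa' goto ·  [P3 ends]

Failure links (BFS by depth):
  n1('a'): parent n0 fail=0; on 'a' 0 → fail=0;  out {0}∪∅={0}
  n2('c'): parent n0 fail=0; on 'c' 0 → fail=0;  out ∅∪∅=∅
  n3('cc'): parent n2 fail=0; on 'c' 0 → fail=2;  out ∅∪∅=∅
  n6('aa'): parent n1 fail=0; on 'a' 0 → fail=1;  out {4}∪{0}={0,4}
  n4('ccb'): parent n3 fail=2; on 'b' 2→0 → fail=0;  out {1}∪∅={1}
  n7('aaa'): parent n6 fail=1; on 'a' 1 → fail=6;  out ∅∪{0,4}={0,4}
  n5('ccba'): parent n4 fail=0; on 'a' 0 → fail=1;  out {2}∪{0}={0,2}
  n8('aaaa'): parent n7 fail=6; on 'a' 6 → fail=7;  out {3}∪{0,4}={0,3,4}

Text stream:
[0] read 'c'  n0⇒n2
[1] read 'c'  n2⇒n3
[2] read 'b'  n3⇒n4  ** P1@[0:2]
[3] read 'b'  n4⇒n0 ·f
[4] read 'a'  n0⇒n1  ** P0@[4:4]
[5] read 'a'  n1⇒n6  ** P0@[5:5],P4@[4:5]
[6] read 'a'  n6⇒n7  ** P0@[6:6],P4@[5:6]
[7] read 'a'  n7⇒n8  ** P0@[7:7],P3@[4:7],P4@[6:7]
[8] read 'a'  n8⇒n8 ·f  ** P0@[8:8],P3@[5:8],P4@[7:8]
[9] read 'a'  n8⇒n8 ·f  ** P0@[9:9],P3@[6:9],P4@[8:9]
[10] read 'a'  n8⇒n8 ·f  ** P0@[10:10],P3@[7:10],P4@[9:10]
[11] read 'c'  n8⇒n2 ·f
[12] read 'c'  n2⇒n3
[13] read 'b'  n3⇒n4  ** P1@[11:13]
[14] read 'a'  n4⇒n5  ** P0@[14:14],P2@[11:14]
[15] read 'a'  n5⇒n6 ·f  ** P0@[15:15],P4@[14:15]
[16] read 'b'  n6⇒n0 ·f
[17] read 'b'  n0⇒n0
[18] read 'b'  n0⇒n0
[19] read 'a'  n0⇒n1  ** P0@[19:19]
[20] read 'c'  n1⇒n2 ·f
[21] read 'c'  n2⇒n3
[22] read 'b'  n3⇒n4  ** P1@[20:22]
[23] read 'a'  n4⇒n5  ** P0@[23:23],P2@[20:23]
[24] read 'a'  n5⇒n6 ·f  ** P0@[24:24],P4@[23:24]
[25] read 'c'  n6⇒n2 ·f
[26] read 'c'  n2⇒n3
[27] read 'c'  n3⇒n3 ·f
[28] read 'b'  n3⇒n4  ** P1@[26:28]
[29] read 'b'  n4⇒n0 ·f

Matches: [[2,1],[4,0],[5,0],[5,4],[6,0],[6,4],[7,0],[7,3],[7,4],[8,0],[8,3],[8,4],[9,0],[9,3],[9,4],[10,0],[10,3],[10,4],[13,1],[14,0],[14,2],[15,0],[15,4],[19,0],[22,1],[23,0],[23,2],[24,0],[24,4],[28,1]]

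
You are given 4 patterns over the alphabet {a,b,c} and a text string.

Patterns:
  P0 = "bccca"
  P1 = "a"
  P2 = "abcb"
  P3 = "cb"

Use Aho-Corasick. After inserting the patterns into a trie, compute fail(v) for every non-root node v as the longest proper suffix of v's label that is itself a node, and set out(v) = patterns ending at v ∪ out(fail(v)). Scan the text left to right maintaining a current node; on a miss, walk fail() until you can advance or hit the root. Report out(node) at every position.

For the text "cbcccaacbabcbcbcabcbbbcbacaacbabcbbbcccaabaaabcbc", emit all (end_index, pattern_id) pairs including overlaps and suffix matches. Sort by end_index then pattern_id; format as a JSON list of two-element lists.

Build automaton:
Trie nodes:
  0='ε' goto a→6 b→1 c→10
  1='b' goto c→2
  2='bc' goto c→3
  3='bcc' goto c→4
  4='bccc' goto a→5
  5='bccca' goto ·  [P0 ends]
  6='a' goto b→7  [P1 ends]
  7='ab' goto c→8
  8='abc' goto b→9
  9='abcb' goto ·  [P2 ends]
  10='c' goto b→11
  11='cb' goto ·  [P3 ends]

Failure links (BFS by depth):
  n1('b'): parent n0 fail=0; on 'b' 0 → fail=0;  out ∅∪∅=∅
  n6('a'): parent n0 fail=0; on 'a' 0 → fail=0;  out {1}∪∅={1}
  n10('c'): parent n0 fail=0; on 'c' 0 → fail=0;  out ∅∪∅=∅
  n2('bc'): parent n1 fail=0; on 'c' 0 → fail=10;  out ∅∪∅=∅
  n7('ab'): parent n6 fail=0; on 'b' 0 → fail=1;  out ∅∪∅=∅
  n11('cb'): parent n10 fail=0; on 'b' 0 → fail=1;  out {3}∪∅={3}
  n3('bcc'): parent n2 fail=10; on 'c' 10→0 → fail=10;  out ∅∪∅=∅
  n8('abc'): parent n7 fail=1; on 'c' 1 → fail=2;  out ∅∪∅=∅
  n4('bccc'): parent n3 fail=10; on 'c' 10→0 → fail=10;  out ∅∪∅=∅
  n9('abcb'): parent n8 fail=2; on 'b' 2→10 → fail=11;  out {2}∪{3}={2,3}
  n5('bccca'): parent n4 fail=10; on 'a' 10→0 → fail=6;  out {0}∪{1}={0,1}

Text stream:
pos 0 'c': at 10
pos 1 'b': at 11  → match P3@[0:1]
pos 2 'c': at 2 (via fail)
pos 3 'c': at 3
pos 4 'c': at 4
pos 5 'a': at 5  → match P0@[1:5],P1@[5:5]
pos 6 'a': at 6 (via fail)  → match P1@[6:6]
pos 7 'c': at 10 (via fail)
pos 8 'b': at 11  → match P3@[7:8]
pos 9 'a': at 6 (via fail)  → match P1@[9:9]
pos 10 'b': at 7
pos 11 'c': at 8
pos 12 'b': at 9  → match P2@[9:12],P3@[11:12]
pos 13 'c': at 2 (via fail)
pos 14 'b': at 11 (via fail)  → match P3@[13:14]
pos 15 'c': at 2 (via fail)
pos 16 'a': at 6 (via fail)  → match P1@[16:16]
pos 17 'b': at 7
pos 18 'c': at 8
pos 19 'b': at 9  → match P2@[16:19],P3@[18:19]
pos 20 'b': at 1 (via fail)
pos 21 'b': at 1 (via fail)
pos 22 'c': at 2
pos 23 'b': at 11 (via fail)  → match P3@[22:23]
pos 24 'a': at 6 (via fail)  → match P1@[24:24]
pos 25 'c': at 10 (via fail)
pos 26 'a': at 6 (via fail)  → match P1@[26:26]
pos 27 'a': at 6 (via fail)  → match P1@[27:27]
pos 28 'c': at 10 (via fail)
pos 29 'b': at 11  → match P3@[28:29]
pos 30 'a': at 6 (via fail)  → match P1@[30:30]
pos 31 'b': at 7
pos 32 'c': at 8
pos 33 'b': at 9  → match P2@[30:33],P3@[32:33]
pos 34 'b': at 1 (via fail)
pos 35 'b': at 1 (via fail)
pos 36 'c': at 2
pos 37 'c': at 3
pos 38 'c': at 4
pos 39 'a': at 5  → match P0@[35:39],P1@[39:39]
pos 40 'a': at 6 (via fail)  → match P1@[40:40]
pos 41 'b': at 7
pos 42 'a': at 6 (via fail)  → match P1@[42:42]
pos 43 'a': at 6 (via fail)  → match P1@[43:43]
pos 44 'a': at 6 (via fail)  → match P1@[44:44]
pos 45 'b': at 7
pos 46 'c': at 8
pos 47 'b': at 9  → match P2@[44:47],P3@[46:47]
pos 48 'c': at 2 (via fail)

Matches: [[1,3],[5,0],[5,1],[6,1],[8,3],[9,1],[12,2],[12,3],[14,3],[16,1],[19,2],[19,3],[23,3],[24,1],[26,1],[27,1],[29,3],[30,1],[33,2],[33,3],[39,0],[39,1],[40,1],[42,1],[43,1],[44,1],[47,2],[47,3]]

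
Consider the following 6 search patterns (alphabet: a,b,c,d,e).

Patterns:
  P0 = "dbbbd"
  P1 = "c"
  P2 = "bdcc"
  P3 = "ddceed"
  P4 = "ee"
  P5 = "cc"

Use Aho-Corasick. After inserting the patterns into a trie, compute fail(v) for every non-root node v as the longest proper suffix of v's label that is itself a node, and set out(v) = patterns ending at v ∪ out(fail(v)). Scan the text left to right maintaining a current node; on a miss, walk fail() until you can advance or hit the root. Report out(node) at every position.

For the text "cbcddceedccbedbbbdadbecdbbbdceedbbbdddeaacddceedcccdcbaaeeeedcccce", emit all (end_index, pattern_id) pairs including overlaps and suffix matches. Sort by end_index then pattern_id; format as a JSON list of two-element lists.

Build automaton:
Trie nodes:
  n0 'ε': b→7 c→6 d→1 e→16
  n1 'd': b→2 d→11
  n2 'db': b→3
  n3 'dbb': b→4
  n4 'dbbb': d→5
  n5 'dbbbd': ·  [P0 ends]
  n6 'c': c→18  [P1 ends]
  n7 'b': d→8
  n8 'bd': c→9
  n9 'bdc': c→10
  n10 'bdcc': ·  [P2 ends]
  n11 'dd': c→12
  n12 'ddc': e→13
  n13 'ddce': e→14
  n14 'ddcee': d→15
  n15 'ddceed': ·  [P3 ends]
  n16 'e': e→17
  n17 'ee': ·  [P4 ends]
  n18 'cc': ·  [P5 ends]

BFS fail/out derivation:
  fail(1) 'd': from fail(0)=0 chase 'd': 0 ⇒ 0;  out=∅∪out(0)=∅
  fail(6) 'c': from fail(0)=0 chase 'c': 0 ⇒ 0;  out={1}∪out(0)={1}
  fail(7) 'b': from fail(0)=0 chase 'b': 0 ⇒ 0;  out=∅∪out(0)=∅
  fail(16) 'e': from fail(0)=0 chase 'e': 0 ⇒ 0;  out=∅∪out(0)=∅
  fail(2) 'db': from fail(1)=0 chase 'b': 0 ⇒ 7;  out=∅∪out(7)=∅
  fail(8) 'bd': from fail(7)=0 chase 'd': 0 ⇒ 1;  out=∅∪out(1)=∅
  fail(11) 'dd': from fail(1)=0 chase 'd': 0 ⇒ 1;  out=∅∪out(1)=∅
  fail(17) 'ee': from fail(16)=0 chase 'e': 0 ⇒ 16;  out={4}∪out(16)={4}
  fail(18) 'cc': from fail(6)=0 chase 'c': 0 ⇒ 6;  out={5}∪out(6)={1,5}
  fail(3) 'dbb': from fail(2)=7 chase 'b': 7→0 ⇒ 7;  out=∅∪out(7)=∅
  fail(9) 'bdc': from fail(8)=1 chase 'c': 1→0 ⇒ 6;  out=∅∪out(6)={1}
  fail(12) 'ddc': from fail(11)=1 chase 'c': 1→0 ⇒ 6;  out=∅∪out(6)={1}
  fail(4) 'dbbb': from fail(3)=7 chase 'b': 7→0 ⇒ 7;  out=∅∪out(7)=∅
  fail(10) 'bdcc': from fail(9)=6 chase 'c': 6 ⇒ 18;  out={2}∪out(18)={1,2,5}
  fail(13) 'ddce': from fail(12)=6 chase 'e': 6→0 ⇒ 16;  out=∅∪out(16)=∅
  fail(5) 'dbbbd': from fail(4)=7 chase 'd': 7 ⇒ 8;  out={0}∪out(8)={0}
  fail(14) 'ddcee': from fail(13)=16 chase 'e': 16 ⇒ 17;  out=∅∪out(17)={4}
  fail(15) 'ddceed': from fail(14)=17 chase 'd': 17→16→0 ⇒ 1;  out={3}∪out(1)={3}

Scan:
pos 0 'c': at 6  ** P1@[0:0]
pos 1 'b': at 7 ·f
pos 2 'c': at 6 ·f  ** P1@[2:2]
pos 3 'd': at 1 ·f
pos 4 'd': at 11
pos 5 'c': at 12  ** P1@[5:5]
pos 6 'e': at 13
pos 7 'e': at 14  ** P4@[6:7]
pos 8 'd': at 15  ** P3@[3:8]
pos 9 'c': at 6 ·f  ** P1@[9:9]
pos 10 'c': at 18  ** P1@[10:10],P5@[9:10]
pos 11 'b': at 7 ·f
pos 12 'e': at 16 ·f
pos 13 'd': at 1 ·f
pos 14 'b': at 2
pos 15 'b': at 3
pos 16 'b': at 4
pos 17 'd': at 5  ** P0@[13:17]
pos 18 'a': at 0 ·f
pos 19 'd': at 1
pos 20 'b': at 2
pos 21 'e': at 16 ·f
pos 22 'c': at 6 ·f  ** P1@[22:22]
pos 23 'd': at 1 ·f
pos 24 'b': at 2
pos 25 'b': at 3
pos 26 'b': at 4
pos 27 'd': at 5  ** P0@[23:27]
pos 28 'c': at 9 ·f  ** P1@[28:28]
pos 29 'e': at 16 ·f
pos 30 'e': at 17  ** P4@[29:30]
pos 31 'd': at 1 ·f
pos 32 'b': at 2
pos 33 'b': at 3
pos 34 'b': at 4
pos 35 'd': at 5  ** P0@[31:35]
pos 36 'd': at 11 ·f
pos 37 'd': at 11 ·f
pos 38 'e': at 16 ·f
pos 39 'a': at 0 ·f
pos 40 'a': at 0
pos 41 'c': at 6  ** P1@[41:41]
pos 42 'd': at 1 ·f
pos 43 'd': at 11
pos 44 'c': at 12  ** P1@[44:44]
pos 45 'e': at 13
pos 46 'e': at 14  ** P4@[45:46]
pos 47 'd': at 15  ** P3@[42:47]
pos 48 'c': at 6 ·f  ** P1@[48:48]
pos 49 'c': at 18  ** P1@[49:49],P5@[48:49]
pos 50 'c': at 18 ·f  ** P1@[50:50],P5@[49:50]
pos 51 'd': at 1 ·f
pos 52 'c': at 6 ·f  ** P1@[52:52]
pos 53 'b': at 7 ·f
pos 54 'a': at 0 ·f
pos 55 'a': at 0
pos 56 'e': at 16
pos 57 'e': at 17  ** P4@[56:57]
pos 58 'e': at 17 ·f  ** P4@[57:58]
pos 59 'e': at 17 ·f  ** P4@[58:59]
pos 60 'd': at 1 ·f
pos 61 'c': at 6 ·f  ** P1@[61:61]
pos 62 'c': at 18  ** P1@[62:62],P5@[61:62]
pos 63 'c': at 18 ·f  ** P1@[63:63],P5@[62:63]
pos 64 'c': at 18 ·f  ** P1@[64:64],P5@[63:64]
pos 65 'e': at 16 ·f

All matches (sorted): [[0,1],[2,1],[5,1],[7,4],[8,3],[9,1],[10,1],[10,5],[17,0],[22,1],[27,0],[28,1],[30,4],[35,0],[41,1],[44,1],[46,4],[47,3],[48,1],[49,1],[49,5],[50,1],[50,5],[52,1],[57,4],[58,4],[59,4],[61,1],[62,1],[62,5],[63,1],[63,5],[64,1],[64,5]]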